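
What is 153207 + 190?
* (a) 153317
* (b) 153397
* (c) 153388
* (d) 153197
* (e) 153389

153207 + 190 = 153397
b) 153397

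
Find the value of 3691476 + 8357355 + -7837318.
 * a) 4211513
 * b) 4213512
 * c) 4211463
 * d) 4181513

First: 3691476 + 8357355 = 12048831
Then: 12048831 + -7837318 = 4211513
a) 4211513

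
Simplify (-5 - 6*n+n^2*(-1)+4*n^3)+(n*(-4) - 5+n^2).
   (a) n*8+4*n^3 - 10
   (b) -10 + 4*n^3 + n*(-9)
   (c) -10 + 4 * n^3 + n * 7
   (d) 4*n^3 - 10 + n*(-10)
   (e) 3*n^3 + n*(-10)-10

Adding the polynomials and combining like terms:
(-5 - 6*n + n^2*(-1) + 4*n^3) + (n*(-4) - 5 + n^2)
= 4*n^3 - 10 + n*(-10)
d) 4*n^3 - 10 + n*(-10)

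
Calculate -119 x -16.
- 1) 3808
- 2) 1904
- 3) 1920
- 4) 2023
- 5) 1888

-119 * -16 = 1904
2) 1904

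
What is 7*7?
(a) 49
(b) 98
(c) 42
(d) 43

7 * 7 = 49
a) 49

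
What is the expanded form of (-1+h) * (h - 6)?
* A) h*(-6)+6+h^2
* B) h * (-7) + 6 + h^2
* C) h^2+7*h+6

Expanding (-1+h) * (h - 6):
= h * (-7) + 6 + h^2
B) h * (-7) + 6 + h^2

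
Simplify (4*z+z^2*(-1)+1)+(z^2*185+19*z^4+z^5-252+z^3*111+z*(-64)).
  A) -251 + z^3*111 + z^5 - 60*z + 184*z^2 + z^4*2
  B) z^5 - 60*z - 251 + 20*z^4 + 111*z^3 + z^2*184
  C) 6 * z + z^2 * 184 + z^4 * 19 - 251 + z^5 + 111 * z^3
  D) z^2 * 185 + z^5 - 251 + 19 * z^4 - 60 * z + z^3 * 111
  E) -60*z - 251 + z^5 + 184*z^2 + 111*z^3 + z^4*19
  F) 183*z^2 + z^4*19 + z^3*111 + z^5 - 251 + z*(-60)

Adding the polynomials and combining like terms:
(4*z + z^2*(-1) + 1) + (z^2*185 + 19*z^4 + z^5 - 252 + z^3*111 + z*(-64))
= -60*z - 251 + z^5 + 184*z^2 + 111*z^3 + z^4*19
E) -60*z - 251 + z^5 + 184*z^2 + 111*z^3 + z^4*19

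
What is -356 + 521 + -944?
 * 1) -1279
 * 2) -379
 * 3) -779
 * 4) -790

First: -356 + 521 = 165
Then: 165 + -944 = -779
3) -779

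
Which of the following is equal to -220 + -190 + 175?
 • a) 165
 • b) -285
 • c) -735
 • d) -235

First: -220 + -190 = -410
Then: -410 + 175 = -235
d) -235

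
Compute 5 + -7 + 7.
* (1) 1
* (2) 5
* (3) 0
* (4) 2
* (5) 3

First: 5 + -7 = -2
Then: -2 + 7 = 5
2) 5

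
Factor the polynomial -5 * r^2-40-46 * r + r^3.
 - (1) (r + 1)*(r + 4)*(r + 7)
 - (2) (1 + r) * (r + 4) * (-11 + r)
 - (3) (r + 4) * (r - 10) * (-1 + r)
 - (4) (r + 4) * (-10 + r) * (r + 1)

We need to factor -5 * r^2-40-46 * r + r^3.
The factored form is (r + 4) * (-10 + r) * (r + 1).
4) (r + 4) * (-10 + r) * (r + 1)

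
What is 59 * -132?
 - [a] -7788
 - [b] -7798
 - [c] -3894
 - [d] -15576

59 * -132 = -7788
a) -7788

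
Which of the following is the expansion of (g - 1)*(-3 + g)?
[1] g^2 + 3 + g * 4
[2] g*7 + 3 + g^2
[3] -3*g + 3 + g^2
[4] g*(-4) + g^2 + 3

Expanding (g - 1)*(-3 + g):
= g*(-4) + g^2 + 3
4) g*(-4) + g^2 + 3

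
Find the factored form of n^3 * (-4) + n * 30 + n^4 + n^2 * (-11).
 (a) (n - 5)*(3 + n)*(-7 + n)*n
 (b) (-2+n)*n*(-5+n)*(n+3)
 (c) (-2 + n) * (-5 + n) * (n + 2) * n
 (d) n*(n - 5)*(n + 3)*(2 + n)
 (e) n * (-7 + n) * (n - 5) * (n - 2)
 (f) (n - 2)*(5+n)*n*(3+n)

We need to factor n^3 * (-4) + n * 30 + n^4 + n^2 * (-11).
The factored form is (-2+n)*n*(-5+n)*(n+3).
b) (-2+n)*n*(-5+n)*(n+3)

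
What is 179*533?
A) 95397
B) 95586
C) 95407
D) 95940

179 * 533 = 95407
C) 95407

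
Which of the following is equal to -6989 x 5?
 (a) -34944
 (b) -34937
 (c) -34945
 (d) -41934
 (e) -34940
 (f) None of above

-6989 * 5 = -34945
c) -34945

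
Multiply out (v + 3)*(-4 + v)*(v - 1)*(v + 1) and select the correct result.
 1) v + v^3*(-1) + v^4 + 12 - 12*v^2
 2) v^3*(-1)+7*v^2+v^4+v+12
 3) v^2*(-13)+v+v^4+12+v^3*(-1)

Expanding (v + 3)*(-4 + v)*(v - 1)*(v + 1):
= v^2*(-13)+v+v^4+12+v^3*(-1)
3) v^2*(-13)+v+v^4+12+v^3*(-1)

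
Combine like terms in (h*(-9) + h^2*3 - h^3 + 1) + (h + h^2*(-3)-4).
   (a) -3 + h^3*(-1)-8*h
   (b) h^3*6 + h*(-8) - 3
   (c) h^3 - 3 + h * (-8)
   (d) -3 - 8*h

Adding the polynomials and combining like terms:
(h*(-9) + h^2*3 - h^3 + 1) + (h + h^2*(-3) - 4)
= -3 + h^3*(-1)-8*h
a) -3 + h^3*(-1)-8*h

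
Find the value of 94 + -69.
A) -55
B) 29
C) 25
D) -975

94 + -69 = 25
C) 25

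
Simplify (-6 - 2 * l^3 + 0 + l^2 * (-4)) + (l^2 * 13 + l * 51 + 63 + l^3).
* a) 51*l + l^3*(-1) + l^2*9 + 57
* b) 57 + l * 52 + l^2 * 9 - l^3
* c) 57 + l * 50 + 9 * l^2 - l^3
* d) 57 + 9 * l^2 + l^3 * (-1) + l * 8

Adding the polynomials and combining like terms:
(-6 - 2*l^3 + 0 + l^2*(-4)) + (l^2*13 + l*51 + 63 + l^3)
= 51*l + l^3*(-1) + l^2*9 + 57
a) 51*l + l^3*(-1) + l^2*9 + 57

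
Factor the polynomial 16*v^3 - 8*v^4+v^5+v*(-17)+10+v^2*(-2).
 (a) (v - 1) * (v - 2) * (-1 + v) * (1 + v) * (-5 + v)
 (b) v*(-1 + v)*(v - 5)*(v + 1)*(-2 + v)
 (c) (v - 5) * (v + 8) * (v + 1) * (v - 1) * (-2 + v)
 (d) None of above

We need to factor 16*v^3 - 8*v^4+v^5+v*(-17)+10+v^2*(-2).
The factored form is (v - 1) * (v - 2) * (-1 + v) * (1 + v) * (-5 + v).
a) (v - 1) * (v - 2) * (-1 + v) * (1 + v) * (-5 + v)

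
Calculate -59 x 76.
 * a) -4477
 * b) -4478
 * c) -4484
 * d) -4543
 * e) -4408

-59 * 76 = -4484
c) -4484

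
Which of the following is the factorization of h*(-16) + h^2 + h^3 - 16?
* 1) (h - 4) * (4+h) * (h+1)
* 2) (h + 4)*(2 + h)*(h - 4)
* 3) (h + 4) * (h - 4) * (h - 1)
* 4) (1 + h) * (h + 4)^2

We need to factor h*(-16) + h^2 + h^3 - 16.
The factored form is (h - 4) * (4+h) * (h+1).
1) (h - 4) * (4+h) * (h+1)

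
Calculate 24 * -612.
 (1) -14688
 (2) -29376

24 * -612 = -14688
1) -14688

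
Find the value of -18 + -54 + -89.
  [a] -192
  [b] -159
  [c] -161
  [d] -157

First: -18 + -54 = -72
Then: -72 + -89 = -161
c) -161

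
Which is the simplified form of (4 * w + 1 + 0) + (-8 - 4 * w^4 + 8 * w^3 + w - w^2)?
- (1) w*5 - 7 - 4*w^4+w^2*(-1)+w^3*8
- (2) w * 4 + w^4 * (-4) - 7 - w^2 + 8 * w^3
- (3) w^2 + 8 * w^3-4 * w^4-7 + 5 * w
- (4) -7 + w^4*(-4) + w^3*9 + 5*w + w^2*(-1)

Adding the polynomials and combining like terms:
(4*w + 1 + 0) + (-8 - 4*w^4 + 8*w^3 + w - w^2)
= w*5 - 7 - 4*w^4+w^2*(-1)+w^3*8
1) w*5 - 7 - 4*w^4+w^2*(-1)+w^3*8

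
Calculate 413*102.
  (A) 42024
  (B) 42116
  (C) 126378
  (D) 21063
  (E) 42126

413 * 102 = 42126
E) 42126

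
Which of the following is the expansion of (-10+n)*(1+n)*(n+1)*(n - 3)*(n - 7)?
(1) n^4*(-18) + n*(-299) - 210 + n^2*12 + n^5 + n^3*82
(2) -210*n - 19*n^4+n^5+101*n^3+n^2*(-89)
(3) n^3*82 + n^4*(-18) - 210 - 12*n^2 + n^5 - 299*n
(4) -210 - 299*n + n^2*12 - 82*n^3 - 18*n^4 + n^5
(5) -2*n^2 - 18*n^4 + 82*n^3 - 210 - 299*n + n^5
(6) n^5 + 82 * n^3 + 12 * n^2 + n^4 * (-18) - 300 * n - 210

Expanding (-10+n)*(1+n)*(n+1)*(n - 3)*(n - 7):
= n^4*(-18) + n*(-299) - 210 + n^2*12 + n^5 + n^3*82
1) n^4*(-18) + n*(-299) - 210 + n^2*12 + n^5 + n^3*82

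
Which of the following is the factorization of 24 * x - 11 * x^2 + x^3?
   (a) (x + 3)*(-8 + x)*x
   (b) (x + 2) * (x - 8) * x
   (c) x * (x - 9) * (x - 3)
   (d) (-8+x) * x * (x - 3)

We need to factor 24 * x - 11 * x^2 + x^3.
The factored form is (-8+x) * x * (x - 3).
d) (-8+x) * x * (x - 3)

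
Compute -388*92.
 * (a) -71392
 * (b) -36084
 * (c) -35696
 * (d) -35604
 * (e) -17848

-388 * 92 = -35696
c) -35696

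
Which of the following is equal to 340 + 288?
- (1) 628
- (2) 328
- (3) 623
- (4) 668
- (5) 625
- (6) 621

340 + 288 = 628
1) 628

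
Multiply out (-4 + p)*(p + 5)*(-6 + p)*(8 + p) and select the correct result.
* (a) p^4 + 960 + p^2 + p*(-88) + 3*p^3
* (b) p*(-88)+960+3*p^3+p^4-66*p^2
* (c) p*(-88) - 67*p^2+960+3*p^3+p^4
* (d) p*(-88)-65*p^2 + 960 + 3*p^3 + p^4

Expanding (-4 + p)*(p + 5)*(-6 + p)*(8 + p):
= p*(-88)+960+3*p^3+p^4-66*p^2
b) p*(-88)+960+3*p^3+p^4-66*p^2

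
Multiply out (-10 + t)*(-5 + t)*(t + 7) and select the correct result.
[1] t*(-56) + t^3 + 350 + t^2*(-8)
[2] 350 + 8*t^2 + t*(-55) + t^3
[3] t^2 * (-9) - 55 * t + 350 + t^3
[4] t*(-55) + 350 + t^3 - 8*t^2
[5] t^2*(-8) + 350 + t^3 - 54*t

Expanding (-10 + t)*(-5 + t)*(t + 7):
= t*(-55) + 350 + t^3 - 8*t^2
4) t*(-55) + 350 + t^3 - 8*t^2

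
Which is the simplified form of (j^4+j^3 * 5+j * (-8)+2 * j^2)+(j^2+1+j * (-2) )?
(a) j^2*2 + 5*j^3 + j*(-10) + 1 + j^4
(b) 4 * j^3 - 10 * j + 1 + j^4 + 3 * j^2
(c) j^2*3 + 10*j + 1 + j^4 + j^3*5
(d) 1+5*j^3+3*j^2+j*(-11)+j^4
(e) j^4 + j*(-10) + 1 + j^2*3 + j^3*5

Adding the polynomials and combining like terms:
(j^4 + j^3*5 + j*(-8) + 2*j^2) + (j^2 + 1 + j*(-2))
= j^4 + j*(-10) + 1 + j^2*3 + j^3*5
e) j^4 + j*(-10) + 1 + j^2*3 + j^3*5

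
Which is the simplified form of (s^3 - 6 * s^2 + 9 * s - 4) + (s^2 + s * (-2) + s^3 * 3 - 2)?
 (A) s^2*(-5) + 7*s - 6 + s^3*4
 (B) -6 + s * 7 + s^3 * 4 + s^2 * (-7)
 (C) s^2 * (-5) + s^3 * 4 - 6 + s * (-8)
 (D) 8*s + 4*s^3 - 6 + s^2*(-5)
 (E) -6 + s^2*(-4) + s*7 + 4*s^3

Adding the polynomials and combining like terms:
(s^3 - 6*s^2 + 9*s - 4) + (s^2 + s*(-2) + s^3*3 - 2)
= s^2*(-5) + 7*s - 6 + s^3*4
A) s^2*(-5) + 7*s - 6 + s^3*4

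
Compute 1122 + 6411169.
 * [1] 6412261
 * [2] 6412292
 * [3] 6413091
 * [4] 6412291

1122 + 6411169 = 6412291
4) 6412291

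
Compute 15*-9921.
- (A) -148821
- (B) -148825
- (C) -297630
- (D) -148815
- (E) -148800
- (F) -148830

15 * -9921 = -148815
D) -148815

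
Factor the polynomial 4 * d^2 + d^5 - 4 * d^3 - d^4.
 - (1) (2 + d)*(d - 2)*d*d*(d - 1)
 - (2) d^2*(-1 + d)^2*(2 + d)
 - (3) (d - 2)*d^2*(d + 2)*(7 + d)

We need to factor 4 * d^2 + d^5 - 4 * d^3 - d^4.
The factored form is (2 + d)*(d - 2)*d*d*(d - 1).
1) (2 + d)*(d - 2)*d*d*(d - 1)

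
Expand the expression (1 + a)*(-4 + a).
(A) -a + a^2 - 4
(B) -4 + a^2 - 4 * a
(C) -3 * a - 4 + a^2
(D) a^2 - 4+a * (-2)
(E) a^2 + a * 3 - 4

Expanding (1 + a)*(-4 + a):
= -3 * a - 4 + a^2
C) -3 * a - 4 + a^2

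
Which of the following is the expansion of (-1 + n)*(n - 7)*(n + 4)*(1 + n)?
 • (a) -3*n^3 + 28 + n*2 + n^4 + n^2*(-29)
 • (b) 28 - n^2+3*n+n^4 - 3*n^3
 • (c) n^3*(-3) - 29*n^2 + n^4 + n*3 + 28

Expanding (-1 + n)*(n - 7)*(n + 4)*(1 + n):
= n^3*(-3) - 29*n^2 + n^4 + n*3 + 28
c) n^3*(-3) - 29*n^2 + n^4 + n*3 + 28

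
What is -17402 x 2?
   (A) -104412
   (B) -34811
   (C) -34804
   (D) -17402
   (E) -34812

-17402 * 2 = -34804
C) -34804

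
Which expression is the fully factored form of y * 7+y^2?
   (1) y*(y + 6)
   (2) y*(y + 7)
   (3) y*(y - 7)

We need to factor y * 7+y^2.
The factored form is y*(y + 7).
2) y*(y + 7)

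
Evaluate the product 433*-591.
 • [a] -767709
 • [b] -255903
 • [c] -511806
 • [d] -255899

433 * -591 = -255903
b) -255903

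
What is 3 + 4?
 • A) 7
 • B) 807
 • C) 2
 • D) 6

3 + 4 = 7
A) 7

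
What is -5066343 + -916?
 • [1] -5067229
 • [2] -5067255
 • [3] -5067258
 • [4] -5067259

-5066343 + -916 = -5067259
4) -5067259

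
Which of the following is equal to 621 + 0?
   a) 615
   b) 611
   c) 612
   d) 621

621 + 0 = 621
d) 621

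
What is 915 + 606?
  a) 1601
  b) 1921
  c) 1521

915 + 606 = 1521
c) 1521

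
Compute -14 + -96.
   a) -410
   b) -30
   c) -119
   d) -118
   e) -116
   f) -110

-14 + -96 = -110
f) -110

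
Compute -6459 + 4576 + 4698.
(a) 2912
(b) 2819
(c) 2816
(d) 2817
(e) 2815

First: -6459 + 4576 = -1883
Then: -1883 + 4698 = 2815
e) 2815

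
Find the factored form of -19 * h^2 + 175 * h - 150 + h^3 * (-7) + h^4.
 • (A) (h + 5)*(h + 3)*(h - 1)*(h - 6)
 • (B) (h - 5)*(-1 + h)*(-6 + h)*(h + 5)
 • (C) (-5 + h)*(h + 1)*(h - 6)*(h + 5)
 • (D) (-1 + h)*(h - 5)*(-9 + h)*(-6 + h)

We need to factor -19 * h^2 + 175 * h - 150 + h^3 * (-7) + h^4.
The factored form is (h - 5)*(-1 + h)*(-6 + h)*(h + 5).
B) (h - 5)*(-1 + h)*(-6 + h)*(h + 5)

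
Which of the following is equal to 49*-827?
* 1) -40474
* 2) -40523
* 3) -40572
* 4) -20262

49 * -827 = -40523
2) -40523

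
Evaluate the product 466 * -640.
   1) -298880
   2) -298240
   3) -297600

466 * -640 = -298240
2) -298240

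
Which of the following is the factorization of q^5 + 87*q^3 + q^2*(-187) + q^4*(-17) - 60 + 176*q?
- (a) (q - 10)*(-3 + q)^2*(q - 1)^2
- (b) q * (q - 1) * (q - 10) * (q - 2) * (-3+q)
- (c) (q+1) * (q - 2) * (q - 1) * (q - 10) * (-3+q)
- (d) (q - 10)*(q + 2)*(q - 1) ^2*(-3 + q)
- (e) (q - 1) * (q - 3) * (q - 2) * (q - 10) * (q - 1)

We need to factor q^5 + 87*q^3 + q^2*(-187) + q^4*(-17) - 60 + 176*q.
The factored form is (q - 1) * (q - 3) * (q - 2) * (q - 10) * (q - 1).
e) (q - 1) * (q - 3) * (q - 2) * (q - 10) * (q - 1)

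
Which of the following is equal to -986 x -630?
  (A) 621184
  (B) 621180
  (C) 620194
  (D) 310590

-986 * -630 = 621180
B) 621180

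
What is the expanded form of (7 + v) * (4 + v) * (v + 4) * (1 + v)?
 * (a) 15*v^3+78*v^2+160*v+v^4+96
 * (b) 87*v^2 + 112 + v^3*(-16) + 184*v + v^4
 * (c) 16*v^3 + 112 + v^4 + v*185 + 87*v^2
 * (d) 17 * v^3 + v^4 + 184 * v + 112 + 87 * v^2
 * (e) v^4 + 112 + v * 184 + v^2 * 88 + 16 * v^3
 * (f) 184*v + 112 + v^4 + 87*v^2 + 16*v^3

Expanding (7 + v) * (4 + v) * (v + 4) * (1 + v):
= 184*v + 112 + v^4 + 87*v^2 + 16*v^3
f) 184*v + 112 + v^4 + 87*v^2 + 16*v^3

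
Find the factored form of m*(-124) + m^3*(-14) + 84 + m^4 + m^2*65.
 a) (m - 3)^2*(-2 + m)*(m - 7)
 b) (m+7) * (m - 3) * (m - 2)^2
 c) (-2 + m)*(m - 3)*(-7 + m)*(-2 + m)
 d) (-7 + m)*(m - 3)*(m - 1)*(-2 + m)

We need to factor m*(-124) + m^3*(-14) + 84 + m^4 + m^2*65.
The factored form is (-2 + m)*(m - 3)*(-7 + m)*(-2 + m).
c) (-2 + m)*(m - 3)*(-7 + m)*(-2 + m)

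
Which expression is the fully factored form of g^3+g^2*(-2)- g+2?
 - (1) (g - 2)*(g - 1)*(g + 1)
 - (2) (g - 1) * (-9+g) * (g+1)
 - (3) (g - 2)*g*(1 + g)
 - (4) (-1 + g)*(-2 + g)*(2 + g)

We need to factor g^3+g^2*(-2)- g+2.
The factored form is (g - 2)*(g - 1)*(g + 1).
1) (g - 2)*(g - 1)*(g + 1)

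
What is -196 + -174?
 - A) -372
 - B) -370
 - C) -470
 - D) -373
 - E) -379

-196 + -174 = -370
B) -370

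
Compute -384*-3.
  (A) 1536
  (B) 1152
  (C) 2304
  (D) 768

-384 * -3 = 1152
B) 1152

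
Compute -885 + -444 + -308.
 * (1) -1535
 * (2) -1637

First: -885 + -444 = -1329
Then: -1329 + -308 = -1637
2) -1637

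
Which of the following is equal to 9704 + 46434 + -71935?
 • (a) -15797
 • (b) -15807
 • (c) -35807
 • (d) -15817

First: 9704 + 46434 = 56138
Then: 56138 + -71935 = -15797
a) -15797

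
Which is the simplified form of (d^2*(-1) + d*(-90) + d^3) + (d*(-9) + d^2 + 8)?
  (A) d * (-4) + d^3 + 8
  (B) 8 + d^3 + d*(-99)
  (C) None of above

Adding the polynomials and combining like terms:
(d^2*(-1) + d*(-90) + d^3) + (d*(-9) + d^2 + 8)
= 8 + d^3 + d*(-99)
B) 8 + d^3 + d*(-99)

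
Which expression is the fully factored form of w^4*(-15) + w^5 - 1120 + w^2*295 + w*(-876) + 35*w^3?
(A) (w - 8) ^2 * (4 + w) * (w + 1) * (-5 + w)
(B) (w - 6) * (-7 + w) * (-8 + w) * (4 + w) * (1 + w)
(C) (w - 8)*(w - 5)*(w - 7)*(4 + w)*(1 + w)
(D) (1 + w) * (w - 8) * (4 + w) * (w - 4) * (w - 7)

We need to factor w^4*(-15) + w^5 - 1120 + w^2*295 + w*(-876) + 35*w^3.
The factored form is (w - 8)*(w - 5)*(w - 7)*(4 + w)*(1 + w).
C) (w - 8)*(w - 5)*(w - 7)*(4 + w)*(1 + w)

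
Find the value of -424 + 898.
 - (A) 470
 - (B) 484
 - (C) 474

-424 + 898 = 474
C) 474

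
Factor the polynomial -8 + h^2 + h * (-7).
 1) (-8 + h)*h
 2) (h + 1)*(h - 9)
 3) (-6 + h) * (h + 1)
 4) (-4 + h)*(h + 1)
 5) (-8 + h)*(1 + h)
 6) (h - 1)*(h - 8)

We need to factor -8 + h^2 + h * (-7).
The factored form is (-8 + h)*(1 + h).
5) (-8 + h)*(1 + h)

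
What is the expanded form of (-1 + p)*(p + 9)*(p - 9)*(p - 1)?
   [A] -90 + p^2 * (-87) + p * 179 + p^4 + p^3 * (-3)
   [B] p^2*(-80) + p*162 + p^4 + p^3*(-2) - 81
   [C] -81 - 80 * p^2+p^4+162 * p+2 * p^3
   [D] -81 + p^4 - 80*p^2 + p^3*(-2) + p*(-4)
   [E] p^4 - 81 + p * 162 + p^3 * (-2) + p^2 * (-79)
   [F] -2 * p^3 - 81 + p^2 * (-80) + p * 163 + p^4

Expanding (-1 + p)*(p + 9)*(p - 9)*(p - 1):
= p^2*(-80) + p*162 + p^4 + p^3*(-2) - 81
B) p^2*(-80) + p*162 + p^4 + p^3*(-2) - 81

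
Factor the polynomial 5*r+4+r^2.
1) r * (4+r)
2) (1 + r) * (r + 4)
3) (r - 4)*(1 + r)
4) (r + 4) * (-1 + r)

We need to factor 5*r+4+r^2.
The factored form is (1 + r) * (r + 4).
2) (1 + r) * (r + 4)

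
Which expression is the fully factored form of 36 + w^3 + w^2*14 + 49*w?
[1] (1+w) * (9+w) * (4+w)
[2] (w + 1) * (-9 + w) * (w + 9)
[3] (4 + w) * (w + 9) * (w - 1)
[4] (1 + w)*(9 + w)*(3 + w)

We need to factor 36 + w^3 + w^2*14 + 49*w.
The factored form is (1+w) * (9+w) * (4+w).
1) (1+w) * (9+w) * (4+w)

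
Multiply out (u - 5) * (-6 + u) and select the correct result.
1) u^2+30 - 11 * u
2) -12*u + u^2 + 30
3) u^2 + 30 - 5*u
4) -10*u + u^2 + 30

Expanding (u - 5) * (-6 + u):
= u^2+30 - 11 * u
1) u^2+30 - 11 * u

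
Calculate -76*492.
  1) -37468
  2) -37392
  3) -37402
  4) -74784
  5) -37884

-76 * 492 = -37392
2) -37392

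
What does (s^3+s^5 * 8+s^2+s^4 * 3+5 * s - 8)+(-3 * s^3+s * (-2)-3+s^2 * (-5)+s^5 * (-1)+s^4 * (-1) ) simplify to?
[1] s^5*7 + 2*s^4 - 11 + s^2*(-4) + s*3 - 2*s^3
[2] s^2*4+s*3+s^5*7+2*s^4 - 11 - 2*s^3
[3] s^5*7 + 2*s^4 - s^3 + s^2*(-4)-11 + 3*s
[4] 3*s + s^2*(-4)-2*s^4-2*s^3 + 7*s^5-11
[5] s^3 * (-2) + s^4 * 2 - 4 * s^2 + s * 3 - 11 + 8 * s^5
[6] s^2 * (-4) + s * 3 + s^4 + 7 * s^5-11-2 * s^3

Adding the polynomials and combining like terms:
(s^3 + s^5*8 + s^2 + s^4*3 + 5*s - 8) + (-3*s^3 + s*(-2) - 3 + s^2*(-5) + s^5*(-1) + s^4*(-1))
= s^5*7 + 2*s^4 - 11 + s^2*(-4) + s*3 - 2*s^3
1) s^5*7 + 2*s^4 - 11 + s^2*(-4) + s*3 - 2*s^3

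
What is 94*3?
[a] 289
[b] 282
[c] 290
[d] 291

94 * 3 = 282
b) 282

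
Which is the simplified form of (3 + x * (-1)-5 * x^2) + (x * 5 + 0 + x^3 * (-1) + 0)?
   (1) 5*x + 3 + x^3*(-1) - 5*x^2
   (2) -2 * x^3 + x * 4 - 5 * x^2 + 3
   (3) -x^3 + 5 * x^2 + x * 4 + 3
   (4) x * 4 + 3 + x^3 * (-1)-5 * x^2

Adding the polynomials and combining like terms:
(3 + x*(-1) - 5*x^2) + (x*5 + 0 + x^3*(-1) + 0)
= x * 4 + 3 + x^3 * (-1)-5 * x^2
4) x * 4 + 3 + x^3 * (-1)-5 * x^2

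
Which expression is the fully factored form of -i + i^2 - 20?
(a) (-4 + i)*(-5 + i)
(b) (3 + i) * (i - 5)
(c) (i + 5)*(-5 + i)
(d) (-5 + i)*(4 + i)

We need to factor -i + i^2 - 20.
The factored form is (-5 + i)*(4 + i).
d) (-5 + i)*(4 + i)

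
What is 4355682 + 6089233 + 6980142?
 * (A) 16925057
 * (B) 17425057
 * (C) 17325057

First: 4355682 + 6089233 = 10444915
Then: 10444915 + 6980142 = 17425057
B) 17425057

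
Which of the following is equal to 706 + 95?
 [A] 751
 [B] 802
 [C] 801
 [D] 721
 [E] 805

706 + 95 = 801
C) 801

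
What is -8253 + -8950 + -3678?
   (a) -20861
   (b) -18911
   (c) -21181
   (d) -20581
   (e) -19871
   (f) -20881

First: -8253 + -8950 = -17203
Then: -17203 + -3678 = -20881
f) -20881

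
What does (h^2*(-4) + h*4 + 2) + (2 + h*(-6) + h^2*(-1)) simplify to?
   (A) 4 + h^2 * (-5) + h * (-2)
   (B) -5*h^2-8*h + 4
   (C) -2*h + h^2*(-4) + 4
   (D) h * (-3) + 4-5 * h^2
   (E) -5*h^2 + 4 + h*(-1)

Adding the polynomials and combining like terms:
(h^2*(-4) + h*4 + 2) + (2 + h*(-6) + h^2*(-1))
= 4 + h^2 * (-5) + h * (-2)
A) 4 + h^2 * (-5) + h * (-2)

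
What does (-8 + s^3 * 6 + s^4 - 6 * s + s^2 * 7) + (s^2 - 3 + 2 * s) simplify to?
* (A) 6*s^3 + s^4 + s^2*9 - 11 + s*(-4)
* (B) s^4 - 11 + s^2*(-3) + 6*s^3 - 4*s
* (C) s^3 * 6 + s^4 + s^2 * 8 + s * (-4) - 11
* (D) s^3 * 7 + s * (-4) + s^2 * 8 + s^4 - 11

Adding the polynomials and combining like terms:
(-8 + s^3*6 + s^4 - 6*s + s^2*7) + (s^2 - 3 + 2*s)
= s^3 * 6 + s^4 + s^2 * 8 + s * (-4) - 11
C) s^3 * 6 + s^4 + s^2 * 8 + s * (-4) - 11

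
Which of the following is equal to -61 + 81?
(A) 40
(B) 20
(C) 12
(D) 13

-61 + 81 = 20
B) 20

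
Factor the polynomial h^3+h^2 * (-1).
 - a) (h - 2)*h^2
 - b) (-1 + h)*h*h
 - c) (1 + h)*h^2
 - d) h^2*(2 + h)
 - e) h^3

We need to factor h^3+h^2 * (-1).
The factored form is (-1 + h)*h*h.
b) (-1 + h)*h*h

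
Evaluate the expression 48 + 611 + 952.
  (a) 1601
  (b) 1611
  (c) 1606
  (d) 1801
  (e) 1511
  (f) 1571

First: 48 + 611 = 659
Then: 659 + 952 = 1611
b) 1611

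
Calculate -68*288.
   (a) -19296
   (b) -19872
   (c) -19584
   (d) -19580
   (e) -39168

-68 * 288 = -19584
c) -19584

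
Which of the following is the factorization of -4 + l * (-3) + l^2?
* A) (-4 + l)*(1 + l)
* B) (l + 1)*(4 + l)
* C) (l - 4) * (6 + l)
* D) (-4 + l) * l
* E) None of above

We need to factor -4 + l * (-3) + l^2.
The factored form is (-4 + l)*(1 + l).
A) (-4 + l)*(1 + l)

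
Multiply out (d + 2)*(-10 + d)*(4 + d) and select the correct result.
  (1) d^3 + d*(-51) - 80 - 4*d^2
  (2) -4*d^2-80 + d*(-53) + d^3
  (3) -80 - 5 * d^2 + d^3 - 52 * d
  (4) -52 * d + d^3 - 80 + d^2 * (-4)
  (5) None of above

Expanding (d + 2)*(-10 + d)*(4 + d):
= -52 * d + d^3 - 80 + d^2 * (-4)
4) -52 * d + d^3 - 80 + d^2 * (-4)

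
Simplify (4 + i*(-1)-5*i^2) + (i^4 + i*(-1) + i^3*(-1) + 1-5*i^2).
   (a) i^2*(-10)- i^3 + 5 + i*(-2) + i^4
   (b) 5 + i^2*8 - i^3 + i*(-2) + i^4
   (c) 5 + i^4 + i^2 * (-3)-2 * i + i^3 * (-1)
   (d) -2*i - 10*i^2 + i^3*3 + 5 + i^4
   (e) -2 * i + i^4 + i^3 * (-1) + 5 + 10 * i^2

Adding the polynomials and combining like terms:
(4 + i*(-1) - 5*i^2) + (i^4 + i*(-1) + i^3*(-1) + 1 - 5*i^2)
= i^2*(-10)- i^3 + 5 + i*(-2) + i^4
a) i^2*(-10)- i^3 + 5 + i*(-2) + i^4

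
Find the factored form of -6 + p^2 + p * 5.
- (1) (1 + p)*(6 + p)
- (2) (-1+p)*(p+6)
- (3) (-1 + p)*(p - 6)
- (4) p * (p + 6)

We need to factor -6 + p^2 + p * 5.
The factored form is (-1+p)*(p+6).
2) (-1+p)*(p+6)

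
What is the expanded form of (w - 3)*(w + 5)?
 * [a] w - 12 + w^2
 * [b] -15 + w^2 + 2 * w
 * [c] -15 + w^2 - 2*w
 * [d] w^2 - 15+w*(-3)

Expanding (w - 3)*(w + 5):
= -15 + w^2 + 2 * w
b) -15 + w^2 + 2 * w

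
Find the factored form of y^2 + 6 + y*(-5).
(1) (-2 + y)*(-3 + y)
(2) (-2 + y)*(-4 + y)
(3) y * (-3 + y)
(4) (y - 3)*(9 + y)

We need to factor y^2 + 6 + y*(-5).
The factored form is (-2 + y)*(-3 + y).
1) (-2 + y)*(-3 + y)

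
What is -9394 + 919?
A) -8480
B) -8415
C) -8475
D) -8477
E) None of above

-9394 + 919 = -8475
C) -8475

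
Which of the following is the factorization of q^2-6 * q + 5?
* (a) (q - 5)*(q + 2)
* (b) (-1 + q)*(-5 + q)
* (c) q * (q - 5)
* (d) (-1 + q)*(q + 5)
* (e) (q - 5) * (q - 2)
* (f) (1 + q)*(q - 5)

We need to factor q^2-6 * q + 5.
The factored form is (-1 + q)*(-5 + q).
b) (-1 + q)*(-5 + q)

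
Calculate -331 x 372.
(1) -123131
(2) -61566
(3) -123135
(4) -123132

-331 * 372 = -123132
4) -123132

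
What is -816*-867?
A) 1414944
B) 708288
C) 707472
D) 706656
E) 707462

-816 * -867 = 707472
C) 707472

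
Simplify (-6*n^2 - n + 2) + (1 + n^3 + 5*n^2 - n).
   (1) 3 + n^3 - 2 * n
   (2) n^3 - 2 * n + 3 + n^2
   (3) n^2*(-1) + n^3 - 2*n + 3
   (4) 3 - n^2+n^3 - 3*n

Adding the polynomials and combining like terms:
(-6*n^2 - n + 2) + (1 + n^3 + 5*n^2 - n)
= n^2*(-1) + n^3 - 2*n + 3
3) n^2*(-1) + n^3 - 2*n + 3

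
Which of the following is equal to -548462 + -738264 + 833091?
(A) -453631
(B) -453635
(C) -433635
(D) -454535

First: -548462 + -738264 = -1286726
Then: -1286726 + 833091 = -453635
B) -453635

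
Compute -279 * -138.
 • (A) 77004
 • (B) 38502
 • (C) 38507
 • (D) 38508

-279 * -138 = 38502
B) 38502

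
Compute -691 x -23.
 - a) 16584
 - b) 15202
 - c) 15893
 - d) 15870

-691 * -23 = 15893
c) 15893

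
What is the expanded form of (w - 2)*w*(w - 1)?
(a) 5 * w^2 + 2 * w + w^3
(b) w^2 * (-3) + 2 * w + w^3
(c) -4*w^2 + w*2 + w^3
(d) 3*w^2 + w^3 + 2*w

Expanding (w - 2)*w*(w - 1):
= w^2 * (-3) + 2 * w + w^3
b) w^2 * (-3) + 2 * w + w^3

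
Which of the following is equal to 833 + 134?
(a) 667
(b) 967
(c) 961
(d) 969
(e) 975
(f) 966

833 + 134 = 967
b) 967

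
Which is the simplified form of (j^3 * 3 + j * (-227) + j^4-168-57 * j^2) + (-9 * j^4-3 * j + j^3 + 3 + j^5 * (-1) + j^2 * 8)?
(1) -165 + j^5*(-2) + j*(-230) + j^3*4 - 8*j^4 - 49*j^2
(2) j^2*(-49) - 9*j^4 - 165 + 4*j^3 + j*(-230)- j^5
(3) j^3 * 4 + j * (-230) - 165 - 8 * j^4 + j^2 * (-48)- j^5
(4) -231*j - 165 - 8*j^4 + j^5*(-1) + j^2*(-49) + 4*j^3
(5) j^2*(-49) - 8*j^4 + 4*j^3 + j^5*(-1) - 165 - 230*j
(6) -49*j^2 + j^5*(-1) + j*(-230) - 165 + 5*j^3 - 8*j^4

Adding the polynomials and combining like terms:
(j^3*3 + j*(-227) + j^4 - 168 - 57*j^2) + (-9*j^4 - 3*j + j^3 + 3 + j^5*(-1) + j^2*8)
= j^2*(-49) - 8*j^4 + 4*j^3 + j^5*(-1) - 165 - 230*j
5) j^2*(-49) - 8*j^4 + 4*j^3 + j^5*(-1) - 165 - 230*j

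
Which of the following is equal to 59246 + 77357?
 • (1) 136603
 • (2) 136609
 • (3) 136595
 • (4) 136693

59246 + 77357 = 136603
1) 136603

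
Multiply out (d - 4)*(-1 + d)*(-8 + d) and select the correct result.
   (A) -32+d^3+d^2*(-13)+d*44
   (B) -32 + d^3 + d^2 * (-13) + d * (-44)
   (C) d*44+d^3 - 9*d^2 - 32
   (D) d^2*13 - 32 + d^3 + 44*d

Expanding (d - 4)*(-1 + d)*(-8 + d):
= -32+d^3+d^2*(-13)+d*44
A) -32+d^3+d^2*(-13)+d*44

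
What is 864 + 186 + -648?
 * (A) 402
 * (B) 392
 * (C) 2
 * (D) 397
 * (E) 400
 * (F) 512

First: 864 + 186 = 1050
Then: 1050 + -648 = 402
A) 402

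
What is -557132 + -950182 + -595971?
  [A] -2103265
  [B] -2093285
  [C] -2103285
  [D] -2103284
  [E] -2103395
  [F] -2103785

First: -557132 + -950182 = -1507314
Then: -1507314 + -595971 = -2103285
C) -2103285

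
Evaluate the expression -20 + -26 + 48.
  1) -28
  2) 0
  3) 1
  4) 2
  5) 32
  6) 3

First: -20 + -26 = -46
Then: -46 + 48 = 2
4) 2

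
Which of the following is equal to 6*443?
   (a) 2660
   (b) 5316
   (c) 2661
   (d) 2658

6 * 443 = 2658
d) 2658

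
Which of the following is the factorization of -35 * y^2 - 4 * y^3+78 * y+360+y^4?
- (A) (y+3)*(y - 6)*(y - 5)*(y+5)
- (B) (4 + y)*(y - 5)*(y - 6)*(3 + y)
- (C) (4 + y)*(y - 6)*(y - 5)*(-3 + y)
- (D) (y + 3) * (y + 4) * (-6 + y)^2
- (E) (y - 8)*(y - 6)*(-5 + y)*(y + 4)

We need to factor -35 * y^2 - 4 * y^3+78 * y+360+y^4.
The factored form is (4 + y)*(y - 5)*(y - 6)*(3 + y).
B) (4 + y)*(y - 5)*(y - 6)*(3 + y)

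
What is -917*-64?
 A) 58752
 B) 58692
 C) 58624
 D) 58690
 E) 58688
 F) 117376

-917 * -64 = 58688
E) 58688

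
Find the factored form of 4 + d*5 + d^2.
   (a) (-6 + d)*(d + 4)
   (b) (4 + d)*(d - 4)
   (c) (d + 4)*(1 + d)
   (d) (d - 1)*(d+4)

We need to factor 4 + d*5 + d^2.
The factored form is (d + 4)*(1 + d).
c) (d + 4)*(1 + d)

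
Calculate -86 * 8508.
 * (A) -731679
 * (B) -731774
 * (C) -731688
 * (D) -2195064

-86 * 8508 = -731688
C) -731688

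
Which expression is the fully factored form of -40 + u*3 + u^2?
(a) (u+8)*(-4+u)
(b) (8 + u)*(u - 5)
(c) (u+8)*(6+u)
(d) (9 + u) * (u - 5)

We need to factor -40 + u*3 + u^2.
The factored form is (8 + u)*(u - 5).
b) (8 + u)*(u - 5)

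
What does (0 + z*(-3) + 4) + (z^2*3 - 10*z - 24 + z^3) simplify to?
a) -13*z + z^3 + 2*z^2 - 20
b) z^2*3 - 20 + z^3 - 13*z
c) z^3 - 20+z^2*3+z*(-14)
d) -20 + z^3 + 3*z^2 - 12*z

Adding the polynomials and combining like terms:
(0 + z*(-3) + 4) + (z^2*3 - 10*z - 24 + z^3)
= z^2*3 - 20 + z^3 - 13*z
b) z^2*3 - 20 + z^3 - 13*z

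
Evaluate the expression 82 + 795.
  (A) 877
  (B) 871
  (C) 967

82 + 795 = 877
A) 877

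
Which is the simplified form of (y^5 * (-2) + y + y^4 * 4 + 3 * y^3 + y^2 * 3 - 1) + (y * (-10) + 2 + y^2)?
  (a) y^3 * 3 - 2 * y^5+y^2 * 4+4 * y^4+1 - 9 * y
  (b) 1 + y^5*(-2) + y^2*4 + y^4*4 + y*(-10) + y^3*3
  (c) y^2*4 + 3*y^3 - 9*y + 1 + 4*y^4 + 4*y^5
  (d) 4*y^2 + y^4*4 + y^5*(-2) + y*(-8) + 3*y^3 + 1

Adding the polynomials and combining like terms:
(y^5*(-2) + y + y^4*4 + 3*y^3 + y^2*3 - 1) + (y*(-10) + 2 + y^2)
= y^3 * 3 - 2 * y^5+y^2 * 4+4 * y^4+1 - 9 * y
a) y^3 * 3 - 2 * y^5+y^2 * 4+4 * y^4+1 - 9 * y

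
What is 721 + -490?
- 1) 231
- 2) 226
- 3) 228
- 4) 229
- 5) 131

721 + -490 = 231
1) 231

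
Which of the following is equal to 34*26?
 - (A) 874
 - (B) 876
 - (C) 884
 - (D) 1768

34 * 26 = 884
C) 884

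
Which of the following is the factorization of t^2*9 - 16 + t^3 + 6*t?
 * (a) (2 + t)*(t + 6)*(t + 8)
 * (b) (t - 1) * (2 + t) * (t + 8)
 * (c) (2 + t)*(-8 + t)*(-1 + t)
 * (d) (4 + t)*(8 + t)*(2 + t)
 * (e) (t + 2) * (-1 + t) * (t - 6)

We need to factor t^2*9 - 16 + t^3 + 6*t.
The factored form is (t - 1) * (2 + t) * (t + 8).
b) (t - 1) * (2 + t) * (t + 8)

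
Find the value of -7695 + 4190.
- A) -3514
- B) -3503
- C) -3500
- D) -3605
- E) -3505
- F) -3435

-7695 + 4190 = -3505
E) -3505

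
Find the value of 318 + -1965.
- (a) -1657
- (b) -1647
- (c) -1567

318 + -1965 = -1647
b) -1647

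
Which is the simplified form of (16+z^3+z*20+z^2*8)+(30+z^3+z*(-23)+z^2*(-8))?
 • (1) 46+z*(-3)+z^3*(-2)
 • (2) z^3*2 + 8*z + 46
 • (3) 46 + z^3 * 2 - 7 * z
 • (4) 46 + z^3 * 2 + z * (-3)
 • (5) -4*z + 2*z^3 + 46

Adding the polynomials and combining like terms:
(16 + z^3 + z*20 + z^2*8) + (30 + z^3 + z*(-23) + z^2*(-8))
= 46 + z^3 * 2 + z * (-3)
4) 46 + z^3 * 2 + z * (-3)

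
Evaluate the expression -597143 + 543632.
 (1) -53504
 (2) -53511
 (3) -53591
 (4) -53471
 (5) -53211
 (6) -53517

-597143 + 543632 = -53511
2) -53511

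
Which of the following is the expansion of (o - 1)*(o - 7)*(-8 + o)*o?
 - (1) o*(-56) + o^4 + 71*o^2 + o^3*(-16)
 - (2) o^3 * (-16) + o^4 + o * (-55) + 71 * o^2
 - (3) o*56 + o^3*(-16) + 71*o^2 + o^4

Expanding (o - 1)*(o - 7)*(-8 + o)*o:
= o*(-56) + o^4 + 71*o^2 + o^3*(-16)
1) o*(-56) + o^4 + 71*o^2 + o^3*(-16)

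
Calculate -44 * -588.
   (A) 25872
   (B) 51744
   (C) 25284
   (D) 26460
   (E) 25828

-44 * -588 = 25872
A) 25872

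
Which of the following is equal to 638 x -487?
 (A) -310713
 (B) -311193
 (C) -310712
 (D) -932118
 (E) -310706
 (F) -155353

638 * -487 = -310706
E) -310706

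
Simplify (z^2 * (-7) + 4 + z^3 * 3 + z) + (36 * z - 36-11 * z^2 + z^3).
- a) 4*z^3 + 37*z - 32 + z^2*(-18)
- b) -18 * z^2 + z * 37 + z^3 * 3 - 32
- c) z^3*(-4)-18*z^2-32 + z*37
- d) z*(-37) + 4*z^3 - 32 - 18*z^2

Adding the polynomials and combining like terms:
(z^2*(-7) + 4 + z^3*3 + z) + (36*z - 36 - 11*z^2 + z^3)
= 4*z^3 + 37*z - 32 + z^2*(-18)
a) 4*z^3 + 37*z - 32 + z^2*(-18)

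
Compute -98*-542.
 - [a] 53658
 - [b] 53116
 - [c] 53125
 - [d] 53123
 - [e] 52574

-98 * -542 = 53116
b) 53116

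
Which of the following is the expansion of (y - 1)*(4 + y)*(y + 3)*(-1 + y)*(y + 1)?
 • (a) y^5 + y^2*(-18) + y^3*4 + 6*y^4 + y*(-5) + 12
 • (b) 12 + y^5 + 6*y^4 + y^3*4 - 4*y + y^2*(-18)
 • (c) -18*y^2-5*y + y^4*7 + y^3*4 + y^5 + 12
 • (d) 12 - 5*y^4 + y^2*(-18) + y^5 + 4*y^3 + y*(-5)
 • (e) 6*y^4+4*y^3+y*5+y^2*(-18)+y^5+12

Expanding (y - 1)*(4 + y)*(y + 3)*(-1 + y)*(y + 1):
= y^5 + y^2*(-18) + y^3*4 + 6*y^4 + y*(-5) + 12
a) y^5 + y^2*(-18) + y^3*4 + 6*y^4 + y*(-5) + 12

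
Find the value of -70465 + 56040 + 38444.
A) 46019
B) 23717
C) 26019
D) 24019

First: -70465 + 56040 = -14425
Then: -14425 + 38444 = 24019
D) 24019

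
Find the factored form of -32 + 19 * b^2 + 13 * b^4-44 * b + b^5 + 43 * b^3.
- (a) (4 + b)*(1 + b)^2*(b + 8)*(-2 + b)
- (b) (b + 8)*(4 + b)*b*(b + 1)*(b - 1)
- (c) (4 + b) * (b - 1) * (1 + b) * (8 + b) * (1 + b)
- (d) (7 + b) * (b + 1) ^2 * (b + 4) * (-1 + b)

We need to factor -32 + 19 * b^2 + 13 * b^4-44 * b + b^5 + 43 * b^3.
The factored form is (4 + b) * (b - 1) * (1 + b) * (8 + b) * (1 + b).
c) (4 + b) * (b - 1) * (1 + b) * (8 + b) * (1 + b)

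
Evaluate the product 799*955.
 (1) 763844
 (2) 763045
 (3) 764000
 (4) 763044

799 * 955 = 763045
2) 763045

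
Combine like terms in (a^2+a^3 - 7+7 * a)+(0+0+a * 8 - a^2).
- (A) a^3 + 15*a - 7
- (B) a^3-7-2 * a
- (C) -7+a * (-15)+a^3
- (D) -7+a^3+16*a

Adding the polynomials and combining like terms:
(a^2 + a^3 - 7 + 7*a) + (0 + 0 + a*8 - a^2)
= a^3 + 15*a - 7
A) a^3 + 15*a - 7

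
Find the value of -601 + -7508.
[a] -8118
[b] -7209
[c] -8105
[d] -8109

-601 + -7508 = -8109
d) -8109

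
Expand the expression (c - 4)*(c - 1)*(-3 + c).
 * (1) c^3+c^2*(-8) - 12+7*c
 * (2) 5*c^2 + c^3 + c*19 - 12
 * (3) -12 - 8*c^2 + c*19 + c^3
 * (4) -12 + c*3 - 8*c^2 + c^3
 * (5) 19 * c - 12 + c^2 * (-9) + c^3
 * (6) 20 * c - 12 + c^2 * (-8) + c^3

Expanding (c - 4)*(c - 1)*(-3 + c):
= -12 - 8*c^2 + c*19 + c^3
3) -12 - 8*c^2 + c*19 + c^3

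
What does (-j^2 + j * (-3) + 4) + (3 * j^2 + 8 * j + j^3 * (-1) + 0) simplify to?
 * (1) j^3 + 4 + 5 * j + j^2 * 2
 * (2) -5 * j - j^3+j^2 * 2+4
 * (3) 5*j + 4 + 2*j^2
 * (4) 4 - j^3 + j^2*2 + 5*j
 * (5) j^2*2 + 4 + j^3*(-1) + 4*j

Adding the polynomials and combining like terms:
(-j^2 + j*(-3) + 4) + (3*j^2 + 8*j + j^3*(-1) + 0)
= 4 - j^3 + j^2*2 + 5*j
4) 4 - j^3 + j^2*2 + 5*j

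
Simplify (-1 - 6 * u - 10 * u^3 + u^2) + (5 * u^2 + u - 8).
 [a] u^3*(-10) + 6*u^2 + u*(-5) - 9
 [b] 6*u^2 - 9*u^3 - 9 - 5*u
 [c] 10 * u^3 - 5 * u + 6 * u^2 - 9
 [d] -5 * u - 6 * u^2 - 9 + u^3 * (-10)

Adding the polynomials and combining like terms:
(-1 - 6*u - 10*u^3 + u^2) + (5*u^2 + u - 8)
= u^3*(-10) + 6*u^2 + u*(-5) - 9
a) u^3*(-10) + 6*u^2 + u*(-5) - 9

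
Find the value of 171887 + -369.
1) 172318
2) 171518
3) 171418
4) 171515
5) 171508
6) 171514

171887 + -369 = 171518
2) 171518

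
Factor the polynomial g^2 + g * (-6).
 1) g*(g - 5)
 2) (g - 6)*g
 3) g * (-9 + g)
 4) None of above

We need to factor g^2 + g * (-6).
The factored form is (g - 6)*g.
2) (g - 6)*g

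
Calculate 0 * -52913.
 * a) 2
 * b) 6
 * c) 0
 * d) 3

0 * -52913 = 0
c) 0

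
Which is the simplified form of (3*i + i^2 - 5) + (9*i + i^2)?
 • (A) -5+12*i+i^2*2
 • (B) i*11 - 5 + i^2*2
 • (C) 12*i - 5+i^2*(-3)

Adding the polynomials and combining like terms:
(3*i + i^2 - 5) + (9*i + i^2)
= -5+12*i+i^2*2
A) -5+12*i+i^2*2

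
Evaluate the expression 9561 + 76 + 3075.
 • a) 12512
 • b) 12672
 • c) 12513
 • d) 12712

First: 9561 + 76 = 9637
Then: 9637 + 3075 = 12712
d) 12712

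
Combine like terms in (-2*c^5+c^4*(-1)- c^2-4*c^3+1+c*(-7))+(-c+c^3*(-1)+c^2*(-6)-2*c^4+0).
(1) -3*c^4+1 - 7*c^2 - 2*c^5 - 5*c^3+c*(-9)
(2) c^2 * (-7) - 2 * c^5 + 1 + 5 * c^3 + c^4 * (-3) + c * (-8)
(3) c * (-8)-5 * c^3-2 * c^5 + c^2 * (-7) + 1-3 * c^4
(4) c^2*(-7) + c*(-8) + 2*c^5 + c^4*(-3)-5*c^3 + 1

Adding the polynomials and combining like terms:
(-2*c^5 + c^4*(-1) - c^2 - 4*c^3 + 1 + c*(-7)) + (-c + c^3*(-1) + c^2*(-6) - 2*c^4 + 0)
= c * (-8)-5 * c^3-2 * c^5 + c^2 * (-7) + 1-3 * c^4
3) c * (-8)-5 * c^3-2 * c^5 + c^2 * (-7) + 1-3 * c^4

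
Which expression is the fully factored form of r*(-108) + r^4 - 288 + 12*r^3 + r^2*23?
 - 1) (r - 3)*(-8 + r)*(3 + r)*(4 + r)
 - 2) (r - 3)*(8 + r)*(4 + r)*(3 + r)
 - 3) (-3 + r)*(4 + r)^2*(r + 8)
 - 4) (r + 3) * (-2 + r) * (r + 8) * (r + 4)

We need to factor r*(-108) + r^4 - 288 + 12*r^3 + r^2*23.
The factored form is (r - 3)*(8 + r)*(4 + r)*(3 + r).
2) (r - 3)*(8 + r)*(4 + r)*(3 + r)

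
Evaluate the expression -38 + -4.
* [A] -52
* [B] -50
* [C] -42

-38 + -4 = -42
C) -42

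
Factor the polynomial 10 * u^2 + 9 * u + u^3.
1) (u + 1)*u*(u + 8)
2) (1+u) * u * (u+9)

We need to factor 10 * u^2 + 9 * u + u^3.
The factored form is (1+u) * u * (u+9).
2) (1+u) * u * (u+9)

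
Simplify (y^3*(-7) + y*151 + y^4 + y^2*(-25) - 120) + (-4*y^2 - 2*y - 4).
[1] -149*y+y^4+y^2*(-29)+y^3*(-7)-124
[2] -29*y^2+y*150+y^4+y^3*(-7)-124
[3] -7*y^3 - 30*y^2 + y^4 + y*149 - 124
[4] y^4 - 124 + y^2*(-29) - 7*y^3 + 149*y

Adding the polynomials and combining like terms:
(y^3*(-7) + y*151 + y^4 + y^2*(-25) - 120) + (-4*y^2 - 2*y - 4)
= y^4 - 124 + y^2*(-29) - 7*y^3 + 149*y
4) y^4 - 124 + y^2*(-29) - 7*y^3 + 149*y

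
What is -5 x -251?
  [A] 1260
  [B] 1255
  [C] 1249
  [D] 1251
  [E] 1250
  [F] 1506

-5 * -251 = 1255
B) 1255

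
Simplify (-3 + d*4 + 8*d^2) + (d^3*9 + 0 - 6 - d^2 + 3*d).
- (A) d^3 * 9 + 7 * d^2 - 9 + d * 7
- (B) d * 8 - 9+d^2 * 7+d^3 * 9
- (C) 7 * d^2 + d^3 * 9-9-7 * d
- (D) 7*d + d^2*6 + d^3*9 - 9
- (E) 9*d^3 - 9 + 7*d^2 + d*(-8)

Adding the polynomials and combining like terms:
(-3 + d*4 + 8*d^2) + (d^3*9 + 0 - 6 - d^2 + 3*d)
= d^3 * 9 + 7 * d^2 - 9 + d * 7
A) d^3 * 9 + 7 * d^2 - 9 + d * 7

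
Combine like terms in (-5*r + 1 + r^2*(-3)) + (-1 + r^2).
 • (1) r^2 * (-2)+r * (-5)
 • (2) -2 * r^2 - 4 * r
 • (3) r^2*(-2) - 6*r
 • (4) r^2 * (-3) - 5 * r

Adding the polynomials and combining like terms:
(-5*r + 1 + r^2*(-3)) + (-1 + r^2)
= r^2 * (-2)+r * (-5)
1) r^2 * (-2)+r * (-5)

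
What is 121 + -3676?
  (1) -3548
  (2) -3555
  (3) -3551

121 + -3676 = -3555
2) -3555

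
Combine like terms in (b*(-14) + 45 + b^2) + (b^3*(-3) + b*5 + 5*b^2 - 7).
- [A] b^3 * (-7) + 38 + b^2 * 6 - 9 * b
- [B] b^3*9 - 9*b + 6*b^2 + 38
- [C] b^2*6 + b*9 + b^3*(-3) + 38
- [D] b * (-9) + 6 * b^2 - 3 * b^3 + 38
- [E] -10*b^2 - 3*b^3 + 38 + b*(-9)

Adding the polynomials and combining like terms:
(b*(-14) + 45 + b^2) + (b^3*(-3) + b*5 + 5*b^2 - 7)
= b * (-9) + 6 * b^2 - 3 * b^3 + 38
D) b * (-9) + 6 * b^2 - 3 * b^3 + 38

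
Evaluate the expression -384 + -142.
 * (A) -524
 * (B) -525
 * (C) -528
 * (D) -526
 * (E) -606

-384 + -142 = -526
D) -526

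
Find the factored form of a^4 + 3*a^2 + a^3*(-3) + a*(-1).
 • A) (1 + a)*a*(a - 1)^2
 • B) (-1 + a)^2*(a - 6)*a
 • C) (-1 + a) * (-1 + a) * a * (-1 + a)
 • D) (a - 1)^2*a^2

We need to factor a^4 + 3*a^2 + a^3*(-3) + a*(-1).
The factored form is (-1 + a) * (-1 + a) * a * (-1 + a).
C) (-1 + a) * (-1 + a) * a * (-1 + a)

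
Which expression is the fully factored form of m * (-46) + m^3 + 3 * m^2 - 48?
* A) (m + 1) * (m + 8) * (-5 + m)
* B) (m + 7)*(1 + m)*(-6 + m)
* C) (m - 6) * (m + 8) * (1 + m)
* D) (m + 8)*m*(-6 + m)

We need to factor m * (-46) + m^3 + 3 * m^2 - 48.
The factored form is (m - 6) * (m + 8) * (1 + m).
C) (m - 6) * (m + 8) * (1 + m)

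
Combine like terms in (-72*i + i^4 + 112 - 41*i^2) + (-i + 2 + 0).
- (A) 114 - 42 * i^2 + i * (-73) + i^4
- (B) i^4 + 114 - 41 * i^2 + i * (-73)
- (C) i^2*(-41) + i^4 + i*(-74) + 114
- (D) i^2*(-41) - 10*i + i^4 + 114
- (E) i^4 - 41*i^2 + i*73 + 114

Adding the polynomials and combining like terms:
(-72*i + i^4 + 112 - 41*i^2) + (-i + 2 + 0)
= i^4 + 114 - 41 * i^2 + i * (-73)
B) i^4 + 114 - 41 * i^2 + i * (-73)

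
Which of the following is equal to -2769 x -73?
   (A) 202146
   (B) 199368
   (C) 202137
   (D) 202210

-2769 * -73 = 202137
C) 202137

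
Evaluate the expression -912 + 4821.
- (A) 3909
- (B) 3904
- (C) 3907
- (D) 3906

-912 + 4821 = 3909
A) 3909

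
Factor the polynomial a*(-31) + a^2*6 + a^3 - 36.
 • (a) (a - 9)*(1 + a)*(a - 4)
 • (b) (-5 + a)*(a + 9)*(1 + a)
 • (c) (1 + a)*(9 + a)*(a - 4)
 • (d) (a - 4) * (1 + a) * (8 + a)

We need to factor a*(-31) + a^2*6 + a^3 - 36.
The factored form is (1 + a)*(9 + a)*(a - 4).
c) (1 + a)*(9 + a)*(a - 4)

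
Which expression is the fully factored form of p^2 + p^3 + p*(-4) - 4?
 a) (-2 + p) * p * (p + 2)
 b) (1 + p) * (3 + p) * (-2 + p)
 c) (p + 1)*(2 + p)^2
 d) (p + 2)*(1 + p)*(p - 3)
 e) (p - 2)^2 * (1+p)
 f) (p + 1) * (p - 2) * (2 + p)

We need to factor p^2 + p^3 + p*(-4) - 4.
The factored form is (p + 1) * (p - 2) * (2 + p).
f) (p + 1) * (p - 2) * (2 + p)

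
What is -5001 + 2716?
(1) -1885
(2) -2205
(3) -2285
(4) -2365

-5001 + 2716 = -2285
3) -2285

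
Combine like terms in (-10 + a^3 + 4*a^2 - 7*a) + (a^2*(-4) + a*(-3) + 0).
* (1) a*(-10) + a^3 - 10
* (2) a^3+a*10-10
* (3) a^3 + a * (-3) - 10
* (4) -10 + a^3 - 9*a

Adding the polynomials and combining like terms:
(-10 + a^3 + 4*a^2 - 7*a) + (a^2*(-4) + a*(-3) + 0)
= a*(-10) + a^3 - 10
1) a*(-10) + a^3 - 10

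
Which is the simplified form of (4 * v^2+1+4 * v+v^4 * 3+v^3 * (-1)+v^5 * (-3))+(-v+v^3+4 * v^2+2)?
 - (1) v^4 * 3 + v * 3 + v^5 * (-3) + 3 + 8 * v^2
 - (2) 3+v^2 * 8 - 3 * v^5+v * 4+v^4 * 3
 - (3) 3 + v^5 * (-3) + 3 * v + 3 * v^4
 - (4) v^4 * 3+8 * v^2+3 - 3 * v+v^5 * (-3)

Adding the polynomials and combining like terms:
(4*v^2 + 1 + 4*v + v^4*3 + v^3*(-1) + v^5*(-3)) + (-v + v^3 + 4*v^2 + 2)
= v^4 * 3 + v * 3 + v^5 * (-3) + 3 + 8 * v^2
1) v^4 * 3 + v * 3 + v^5 * (-3) + 3 + 8 * v^2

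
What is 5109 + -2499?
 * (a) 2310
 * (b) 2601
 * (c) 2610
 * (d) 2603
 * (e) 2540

5109 + -2499 = 2610
c) 2610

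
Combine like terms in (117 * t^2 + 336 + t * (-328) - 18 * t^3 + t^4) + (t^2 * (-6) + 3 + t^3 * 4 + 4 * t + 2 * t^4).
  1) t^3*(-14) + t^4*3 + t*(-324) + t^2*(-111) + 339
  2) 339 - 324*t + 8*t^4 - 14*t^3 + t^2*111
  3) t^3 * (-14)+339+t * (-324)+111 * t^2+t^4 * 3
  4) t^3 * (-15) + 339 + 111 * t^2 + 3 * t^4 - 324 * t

Adding the polynomials and combining like terms:
(117*t^2 + 336 + t*(-328) - 18*t^3 + t^4) + (t^2*(-6) + 3 + t^3*4 + 4*t + 2*t^4)
= t^3 * (-14)+339+t * (-324)+111 * t^2+t^4 * 3
3) t^3 * (-14)+339+t * (-324)+111 * t^2+t^4 * 3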